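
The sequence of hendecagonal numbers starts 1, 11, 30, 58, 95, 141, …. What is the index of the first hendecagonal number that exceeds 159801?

189

Solve n(9n−7)/2 > 159801 for integer n.
The largest n with value ≤ 159801 is 188 (since 158390 ≤ 159801 < 160083), so the first above is n = 189, value 160083.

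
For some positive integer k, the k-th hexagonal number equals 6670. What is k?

Set n(2n−1) = 6670, giving 2n² − n − 6670 = 0.
The discriminant is 1 + 8·6670 = 53361, and √53361 = 231.
So n = (1 + 231) / 4 = 232/4 = 58.
Check: 58·(2·58 − 1) = 6670. ✓

58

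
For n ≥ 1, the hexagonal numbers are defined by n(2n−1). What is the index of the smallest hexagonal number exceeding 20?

4

Solve n(2n−1) > 20 for integer n.
The largest n with value ≤ 20 is 3 (since 15 ≤ 20 < 28), so the first above is n = 4, value 28.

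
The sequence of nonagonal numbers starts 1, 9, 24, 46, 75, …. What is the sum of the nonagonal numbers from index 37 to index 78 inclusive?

Σ i(7i−5)/2 = (7Σi² − 5Σi) / 2 over i = 37..78.
Σi = 3081 − 666 = 2415 and Σi² = 161239 − 16206 = 145033.
(7·145033 − 5·2415) / 2 = 1003156/2 = 501578.

501578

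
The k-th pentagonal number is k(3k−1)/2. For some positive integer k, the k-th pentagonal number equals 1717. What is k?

34

Set n(3n−1)/2 = 1717, giving 3n² − n − 3434 = 0.
The discriminant is 1 + 24·1717 = 41209, and √41209 = 203.
So n = (1 + 203) / 6 = 204/6 = 34.
Check: 34·(3·34 − 1)/2 = 1717. ✓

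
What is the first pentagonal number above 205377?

206276

Solve n(3n−1)/2 > 205377 for integer n.
The largest n with value ≤ 205377 is 370 (since 205165 ≤ 205377 < 206276), so the first above is n = 371, value 206276.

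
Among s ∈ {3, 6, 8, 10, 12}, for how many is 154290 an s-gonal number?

2

s = 3: P(3, 555) = 154290. ✓
s = 6: P(6, 278) = 154290. ✓
s = 8: P(8, 227) = 154133 and P(8, 228) = 155496; 154290 is not s-gonal.
s = 10: P(10, 196) = 153076 and P(10, 197) = 154645; 154290 is not s-gonal.
s = 12: P(12, 176) = 154176 and P(12, 177) = 155937; 154290 is not s-gonal.
Hits: s ∈ {3, 6} → 2.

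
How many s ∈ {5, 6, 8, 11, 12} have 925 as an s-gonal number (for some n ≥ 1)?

s = 5: P(5, 25) = 925. ✓
s = 6: P(6, 21) = 861 and P(6, 22) = 946; 925 is not s-gonal.
s = 8: P(8, 17) = 833 and P(8, 18) = 936; 925 is not s-gonal.
s = 11: P(11, 14) = 833 and P(11, 15) = 960; 925 is not s-gonal.
s = 12: P(12, 14) = 924 and P(12, 15) = 1065; 925 is not s-gonal.
Hits: s ∈ {5} → 1.

1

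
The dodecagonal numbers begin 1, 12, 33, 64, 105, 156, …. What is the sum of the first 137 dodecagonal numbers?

Σ i(5i−4) = 5Σi² − 4Σi over i = 1..137.
Σi = 9453 and Σi² = 866525.
5·866525 − 4·9453 = 4294813.

4294813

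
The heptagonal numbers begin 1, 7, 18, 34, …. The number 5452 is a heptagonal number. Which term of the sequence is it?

47

Set n(5n−3)/2 = 5452, giving 5n² − 3n − 10904 = 0.
So n = (3 + 467) / 10 = 470/10 = 47.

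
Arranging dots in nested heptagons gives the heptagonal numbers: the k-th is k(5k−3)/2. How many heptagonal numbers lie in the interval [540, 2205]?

16

The n-th heptagonal number is n(5n−3)/2.
Smallest index with value ≥ 540: n = 15 (giving 540).
Largest index with value ≤ 2205: n = 30 (giving 2205).
Indices 15 through 30: 16 terms.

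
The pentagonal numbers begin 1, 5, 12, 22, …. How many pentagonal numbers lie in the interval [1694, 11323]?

54

The n-th pentagonal number is n(3n−1)/2.
Smallest index with value ≥ 1694: n = 34 (giving 1717).
Largest index with value ≤ 11323: n = 87 (giving 11310).
Indices 34 through 87: 54 terms.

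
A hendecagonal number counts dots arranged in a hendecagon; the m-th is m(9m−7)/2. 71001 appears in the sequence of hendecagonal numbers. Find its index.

126

Set n(9n−7)/2 = 71001, giving 9n² − 7n − 142002 = 0.
So n = (7 + 2261) / 18 = 2268/18 = 126.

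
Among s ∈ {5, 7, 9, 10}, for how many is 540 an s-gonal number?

s = 5: P(5, 19) = 532 and P(5, 20) = 590; 540 is not s-gonal.
s = 7: P(7, 15) = 540. ✓
s = 9: P(9, 12) = 474 and P(9, 13) = 559; 540 is not s-gonal.
s = 10: P(10, 12) = 540. ✓
Hits: s ∈ {7, 10} → 2.

2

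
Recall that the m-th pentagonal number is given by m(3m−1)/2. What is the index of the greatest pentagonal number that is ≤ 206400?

Solve n(3n−1)/2 ≤ 206400 for integer n.
n = 371 gives 206276 ≤ 206400, while n = 372 gives 207390 > 206400; so the answer is index 371.

371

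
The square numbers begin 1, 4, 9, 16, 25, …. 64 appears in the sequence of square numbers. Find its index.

8

We need n² = 64, so n = √64 = 8.
Check: 8² = 64. ✓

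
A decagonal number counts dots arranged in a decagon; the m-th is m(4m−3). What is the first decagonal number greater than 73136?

73576

Solve n(4n−3) > 73136 for integer n.
The largest n with value ≤ 73136 is 135 (since 72495 ≤ 73136 < 73576), so the first above is n = 136, value 73576.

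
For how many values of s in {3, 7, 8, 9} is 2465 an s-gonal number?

1

s = 3: P(3, 69) = 2415 and P(3, 70) = 2485; 2465 is not s-gonal.
s = 7: P(7, 31) = 2356 and P(7, 32) = 2512; 2465 is not s-gonal.
s = 8: P(8, 29) = 2465. ✓
s = 9: P(9, 26) = 2301 and P(9, 27) = 2484; 2465 is not s-gonal.
Hits: s ∈ {8} → 1.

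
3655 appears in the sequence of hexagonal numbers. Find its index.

43

Set n(2n−1) = 3655, giving 2n² − n − 3655 = 0.
So n = (1 + 171) / 4 = 172/4 = 43.
Check: 43·(2·43 − 1) = 3655. ✓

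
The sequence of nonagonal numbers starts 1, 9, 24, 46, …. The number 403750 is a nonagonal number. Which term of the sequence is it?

Set n(7n−5)/2 = 403750, giving 7n² − 5n − 807500 = 0.
The discriminant is 25 + 56·403750 = 22610025, and √22610025 = 4755.
So n = (5 + 4755) / 14 = 4760/14 = 340.
Check: 340·(7·340 − 5)/2 = 403750. ✓

340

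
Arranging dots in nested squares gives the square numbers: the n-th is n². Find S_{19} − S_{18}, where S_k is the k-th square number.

n² − (n−1)² = 2n − 1, so 19² − 18² = 2·19 − 1 = 37.

37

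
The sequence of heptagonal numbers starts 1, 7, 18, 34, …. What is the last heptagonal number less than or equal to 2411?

Solve n(5n−3)/2 ≤ 2411 for integer n.
n = 31 gives 2356 ≤ 2411, while n = 32 gives 2512 > 2411; so the answer is 2356.

2356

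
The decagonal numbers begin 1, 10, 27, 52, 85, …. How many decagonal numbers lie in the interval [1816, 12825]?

The n-th decagonal number is n(4n−3).
Smallest index with value ≥ 1816: n = 22 (giving 1870).
Largest index with value ≤ 12825: n = 57 (giving 12825).
Indices 22 through 57: 36 terms.

36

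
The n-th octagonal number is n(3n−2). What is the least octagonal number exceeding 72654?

Solve n(3n−2) > 72654 for integer n.
The largest n with value ≤ 72654 is 155 (since 71765 ≤ 72654 < 72696), so the first above is n = 156, value 72696.

72696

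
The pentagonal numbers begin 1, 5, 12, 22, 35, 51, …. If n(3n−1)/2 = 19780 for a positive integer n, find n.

Set n(3n−1)/2 = 19780, giving 3n² − n − 39560 = 0.
So n = (1 + 689) / 6 = 690/6 = 115.

115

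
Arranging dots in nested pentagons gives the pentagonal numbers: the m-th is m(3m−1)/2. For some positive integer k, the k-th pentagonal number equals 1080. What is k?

Set n(3n−1)/2 = 1080, giving 3n² − n − 2160 = 0.
The discriminant is 1 + 24·1080 = 25921, and √25921 = 161.
So n = (1 + 161) / 6 = 162/6 = 27.
Check: 27·(3·27 − 1)/2 = 1080. ✓

27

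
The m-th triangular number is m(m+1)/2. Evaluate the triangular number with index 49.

1225

The 49th triangular number is n(n+1)/2 with n = 49.
49·50/2 = 2450/2 = 1225.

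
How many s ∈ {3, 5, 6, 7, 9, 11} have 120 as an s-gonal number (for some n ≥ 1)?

s = 3: P(3, 15) = 120. ✓
s = 5: P(5, 9) = 117 and P(5, 10) = 145; 120 is not s-gonal.
s = 6: P(6, 8) = 120. ✓
s = 7: P(7, 7) = 112 and P(7, 8) = 148; 120 is not s-gonal.
s = 9: P(9, 6) = 111 and P(9, 7) = 154; 120 is not s-gonal.
s = 11: P(11, 5) = 95 and P(11, 6) = 141; 120 is not s-gonal.
Hits: s ∈ {3, 6} → 2.

2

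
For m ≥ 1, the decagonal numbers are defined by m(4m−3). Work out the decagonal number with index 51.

10251

The 51st decagonal number is n(4n−3) with n = 51.
51·(4·51 − 3) = 51·201 = 10251.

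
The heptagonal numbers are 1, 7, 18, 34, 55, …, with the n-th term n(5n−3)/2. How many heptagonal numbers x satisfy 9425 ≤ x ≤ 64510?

The n-th heptagonal number is n(5n−3)/2.
Smallest index with value ≥ 9425: n = 62 (giving 9517).
Largest index with value ≤ 64510: n = 160 (giving 63760).
Indices 62 through 160: 99 terms.

99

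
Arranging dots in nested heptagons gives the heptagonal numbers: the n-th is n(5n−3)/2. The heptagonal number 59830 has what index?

155

Set n(5n−3)/2 = 59830, giving 5n² − 3n − 119660 = 0.
So n = (3 + 1547) / 10 = 1550/10 = 155.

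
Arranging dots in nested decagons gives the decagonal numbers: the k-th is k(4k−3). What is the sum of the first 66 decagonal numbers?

385451

Σ i(4i−3) = 4Σi² − 3Σi over i = 1..66.
Σi = 2211 and Σi² = 98021.
4·98021 − 3·2211 = 385451.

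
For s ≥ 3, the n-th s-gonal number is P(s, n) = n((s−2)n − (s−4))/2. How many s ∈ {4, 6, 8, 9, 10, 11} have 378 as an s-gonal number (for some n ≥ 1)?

s = 4: P(4, 19) = 361 and P(4, 20) = 400; 378 is not s-gonal.
s = 6: P(6, 14) = 378. ✓
s = 8: P(8, 11) = 341 and P(8, 12) = 408; 378 is not s-gonal.
s = 9: P(9, 10) = 325 and P(9, 11) = 396; 378 is not s-gonal.
s = 10: P(10, 10) = 370 and P(10, 11) = 451; 378 is not s-gonal.
s = 11: P(11, 9) = 333 and P(11, 10) = 415; 378 is not s-gonal.
Hits: s ∈ {6} → 1.

1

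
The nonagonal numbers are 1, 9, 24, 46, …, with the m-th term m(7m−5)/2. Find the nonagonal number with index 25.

The 25th nonagonal number is n(7n−5)/2 with n = 25.
25·(7·25 − 5)/2 = 25·170/2 = 25·85 = 2125.

2125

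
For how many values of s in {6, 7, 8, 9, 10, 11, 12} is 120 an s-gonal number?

s = 6: P(6, 8) = 120. ✓
s = 7: P(7, 7) = 112 and P(7, 8) = 148; 120 is not s-gonal.
s = 8: P(8, 6) = 96 and P(8, 7) = 133; 120 is not s-gonal.
s = 9: P(9, 6) = 111 and P(9, 7) = 154; 120 is not s-gonal.
s = 10: P(10, 5) = 85 and P(10, 6) = 126; 120 is not s-gonal.
s = 11: P(11, 5) = 95 and P(11, 6) = 141; 120 is not s-gonal.
s = 12: P(12, 5) = 105 and P(12, 6) = 156; 120 is not s-gonal.
Hits: s ∈ {6} → 1.

1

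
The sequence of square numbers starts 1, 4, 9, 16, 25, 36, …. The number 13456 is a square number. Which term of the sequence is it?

116

We need n² = 13456, so n = √13456 = 116.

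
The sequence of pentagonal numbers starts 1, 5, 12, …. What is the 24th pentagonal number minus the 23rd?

70

Consecutive pentagonal numbers differ by 3n − 2: here 3·24 − 2 = 70.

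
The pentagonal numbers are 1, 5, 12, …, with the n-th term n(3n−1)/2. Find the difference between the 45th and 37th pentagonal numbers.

980

45·(3·45 − 1)/2 = 3015 and 37·(3·37 − 1)/2 = 2035.
Difference: 3015 − 2035 = 980.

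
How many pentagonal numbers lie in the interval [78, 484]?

11

The n-th pentagonal number is n(3n−1)/2.
Smallest index with value ≥ 78: n = 8 (giving 92).
Largest index with value ≤ 484: n = 18 (giving 477).
Indices 8 through 18: 11 terms.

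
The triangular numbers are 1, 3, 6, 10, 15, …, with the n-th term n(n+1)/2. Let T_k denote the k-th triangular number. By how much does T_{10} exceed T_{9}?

Consecutive triangular numbers differ by n: T_{10} − T_{9} = 10.

10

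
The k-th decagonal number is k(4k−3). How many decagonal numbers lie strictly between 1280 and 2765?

8

The n-th decagonal number is n(4n−3).
Smallest index with value > 1280: n = 19 (giving 1387).
Largest index with value < 2765: n = 26 (giving 2626).
Indices 19 through 26: 8 terms.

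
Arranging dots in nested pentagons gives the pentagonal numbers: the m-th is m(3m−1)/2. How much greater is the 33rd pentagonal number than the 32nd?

Consecutive pentagonal numbers differ by 3n − 2: here 3·33 − 2 = 97.

97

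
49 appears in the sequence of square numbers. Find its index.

We need n² = 49, so n = √49 = 7.
Check: 7² = 49. ✓

7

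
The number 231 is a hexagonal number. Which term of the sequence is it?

11

Set n(2n−1) = 231, giving 2n² − n − 231 = 0.
The discriminant is 1 + 8·231 = 1849, and √1849 = 43.
So n = (1 + 43) / 4 = 44/4 = 11.
Check: 11·(2·11 − 1) = 231. ✓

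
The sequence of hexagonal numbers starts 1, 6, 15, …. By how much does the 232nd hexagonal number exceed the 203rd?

25201

232·(2·232 − 1) = 107416 and 203·(2·203 − 1) = 82215.
Difference: 107416 − 82215 = 25201.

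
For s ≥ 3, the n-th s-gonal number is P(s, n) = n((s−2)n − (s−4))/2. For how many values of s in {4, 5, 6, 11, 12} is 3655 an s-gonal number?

1

s = 4: P(4, 60) = 3600 and P(4, 61) = 3721; 3655 is not s-gonal.
s = 5: P(5, 49) = 3577 and P(5, 50) = 3725; 3655 is not s-gonal.
s = 6: P(6, 43) = 3655. ✓
s = 11: P(11, 28) = 3430 and P(11, 29) = 3683; 3655 is not s-gonal.
s = 12: P(12, 27) = 3537 and P(12, 28) = 3808; 3655 is not s-gonal.
Hits: s ∈ {6} → 1.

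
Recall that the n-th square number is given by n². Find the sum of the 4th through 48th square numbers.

Σ_{i=4}^{48} i² = 38024 − 14 = 38010.

38010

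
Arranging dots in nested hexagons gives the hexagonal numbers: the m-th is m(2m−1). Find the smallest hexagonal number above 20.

28

Solve n(2n−1) > 20 for integer n.
The largest n with value ≤ 20 is 3 (since 15 ≤ 20 < 28), so the first above is n = 4, value 28.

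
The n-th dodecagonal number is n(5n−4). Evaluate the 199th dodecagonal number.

197209

199·(5·199 − 4) = 199·991 = 197209.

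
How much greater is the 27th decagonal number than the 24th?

603

27·(4·27 − 3) = 2835 and 24·(4·24 − 3) = 2232.
Difference: 2835 − 2232 = 603.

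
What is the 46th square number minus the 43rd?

46² = 2116 and 43² = 1849.
Difference: 2116 − 1849 = 267.

267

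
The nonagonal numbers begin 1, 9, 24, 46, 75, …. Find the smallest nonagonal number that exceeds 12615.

12871

Solve n(7n−5)/2 > 12615 for integer n.
The largest n with value ≤ 12615 is 60 (since 12450 ≤ 12615 < 12871), so the first above is n = 61, value 12871.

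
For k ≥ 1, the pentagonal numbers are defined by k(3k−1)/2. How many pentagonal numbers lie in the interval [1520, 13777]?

65

The n-th pentagonal number is n(3n−1)/2.
Smallest index with value ≥ 1520: n = 32 (giving 1520).
Largest index with value ≤ 13777: n = 96 (giving 13776).
Indices 32 through 96: 65 terms.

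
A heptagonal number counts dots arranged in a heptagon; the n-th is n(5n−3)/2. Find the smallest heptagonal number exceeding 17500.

17514

Solve n(5n−3)/2 > 17500 for integer n.
The largest n with value ≤ 17500 is 83 (since 17098 ≤ 17500 < 17514), so the first above is n = 84, value 17514.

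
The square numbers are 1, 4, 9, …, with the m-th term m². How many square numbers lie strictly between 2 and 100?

The n-th square number is n².
Smallest index with value > 2: n = 2 (giving 4).
Largest index with value < 100: n = 9 (giving 81).
Indices 2 through 9: 8 terms.

8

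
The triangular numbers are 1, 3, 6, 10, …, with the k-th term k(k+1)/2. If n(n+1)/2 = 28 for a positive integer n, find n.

Set n(n+1)/2 = 28, giving n² + n − 56 = 0.
So n = (-1 + 15) / 2 = 14/2 = 7.

7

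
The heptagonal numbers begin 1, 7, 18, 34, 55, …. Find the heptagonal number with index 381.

362331

381·(5·381 − 3)/2 = 381·1902/2 = 381·951 = 362331.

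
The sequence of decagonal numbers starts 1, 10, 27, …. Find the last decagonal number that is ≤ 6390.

Solve n(4n−3) ≤ 6390 for integer n.
n = 40 gives 6280 ≤ 6390, while n = 41 gives 6601 > 6390; so the answer is 6280.

6280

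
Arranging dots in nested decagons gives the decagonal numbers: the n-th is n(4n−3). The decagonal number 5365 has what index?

Set n(4n−3) = 5365, giving 4n² − 3n − 5365 = 0.
The discriminant is 9 + 16·5365 = 85849, and √85849 = 293.
So n = (3 + 293) / 8 = 296/8 = 37.

37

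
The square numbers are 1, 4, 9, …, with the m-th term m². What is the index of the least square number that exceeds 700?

27

Solve n² > 700 for integer n.
The largest n with value ≤ 700 is 26 (since 676 ≤ 700 < 729), so the first above is n = 27, value 729.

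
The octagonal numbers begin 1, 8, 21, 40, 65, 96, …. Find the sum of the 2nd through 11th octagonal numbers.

Σ i(3i−2) = 3Σi² − 2Σi over i = 2..11.
Σi = 66 − 1 = 65 and Σi² = 506 − 1 = 505.
3·505 − 2·65 = 1385.

1385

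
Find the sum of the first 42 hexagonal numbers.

50267

Σ i(2i−1) = 2Σi² − Σi over i = 1..42.
Σi = 903 and Σi² = 25585.
2·25585 − 1·903 = 50267.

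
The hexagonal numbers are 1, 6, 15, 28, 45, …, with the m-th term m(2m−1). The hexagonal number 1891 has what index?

Set n(2n−1) = 1891, giving 2n² − n − 1891 = 0.
The discriminant is 1 + 8·1891 = 15129, and √15129 = 123.
So n = (1 + 123) / 4 = 124/4 = 31.

31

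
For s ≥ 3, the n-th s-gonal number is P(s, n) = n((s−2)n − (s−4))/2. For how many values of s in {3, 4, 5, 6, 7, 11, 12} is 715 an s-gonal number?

s = 3: P(3, 37) = 703 and P(3, 38) = 741; 715 is not s-gonal.
s = 4: P(4, 26) = 676 and P(4, 27) = 729; 715 is not s-gonal.
s = 5: P(5, 22) = 715. ✓
s = 6: P(6, 19) = 703 and P(6, 20) = 780; 715 is not s-gonal.
s = 7: P(7, 17) = 697 and P(7, 18) = 783; 715 is not s-gonal.
s = 11: P(11, 13) = 715. ✓
s = 12: P(12, 12) = 672 and P(12, 13) = 793; 715 is not s-gonal.
Hits: s ∈ {5, 11} → 2.

2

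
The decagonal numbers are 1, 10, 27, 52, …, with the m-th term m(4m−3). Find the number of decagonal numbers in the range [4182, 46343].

The n-th decagonal number is n(4n−3).
Smallest index with value ≥ 4182: n = 33 (giving 4257).
Largest index with value ≤ 46343: n = 108 (giving 46332).
Indices 33 through 108: 76 terms.

76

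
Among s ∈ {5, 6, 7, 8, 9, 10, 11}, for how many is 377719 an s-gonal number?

s = 5: P(5, 501) = 376251 and P(5, 502) = 377755; 377719 is not s-gonal.
s = 6: P(6, 434) = 376278 and P(6, 435) = 378015; 377719 is not s-gonal.
s = 7: P(7, 389) = 377719. ✓
s = 8: P(8, 355) = 377365 and P(8, 356) = 379496; 377719 is not s-gonal.
s = 9: P(9, 328) = 375724 and P(9, 329) = 378021; 377719 is not s-gonal.
s = 10: P(10, 307) = 376075 and P(10, 308) = 378532; 377719 is not s-gonal.
s = 11: P(11, 290) = 377435 and P(11, 291) = 380046; 377719 is not s-gonal.
Hits: s ∈ {7} → 1.

1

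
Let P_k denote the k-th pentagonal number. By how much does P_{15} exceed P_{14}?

Consecutive pentagonal numbers differ by 3n − 2: here 3·15 − 2 = 43.

43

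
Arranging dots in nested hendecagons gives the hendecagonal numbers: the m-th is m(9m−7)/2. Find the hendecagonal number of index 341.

The 341st hendecagonal number is n(9n−7)/2 with n = 341.
341·(9·341 − 7)/2 = 341·3062/2 = 341·1531 = 522071.

522071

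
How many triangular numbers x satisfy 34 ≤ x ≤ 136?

The n-th triangular number is n(n+1)/2.
Smallest index with value ≥ 34: n = 8 (giving 36).
Largest index with value ≤ 136: n = 16 (giving 136).
Indices 8 through 16: 9 terms.

9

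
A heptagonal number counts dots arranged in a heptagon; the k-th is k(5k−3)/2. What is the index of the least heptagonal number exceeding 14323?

Solve n(5n−3)/2 > 14323 for integer n.
The largest n with value ≤ 14323 is 75 (since 13950 ≤ 14323 < 14326), so the first above is n = 76, value 14326.

76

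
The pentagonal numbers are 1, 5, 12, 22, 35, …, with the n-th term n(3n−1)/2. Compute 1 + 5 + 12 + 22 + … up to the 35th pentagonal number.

22050

Σ i(3i−1)/2 = (3Σi² − Σi) / 2 over i = 1..35.
Σi = 630 and Σi² = 14910.
(3·14910 − 1·630) / 2 = 44100/2 = 22050.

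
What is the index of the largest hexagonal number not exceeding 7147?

60

Solve n(2n−1) ≤ 7147 for integer n.
n = 60 gives 7140 ≤ 7147, while n = 61 gives 7381 > 7147; so the answer is index 60.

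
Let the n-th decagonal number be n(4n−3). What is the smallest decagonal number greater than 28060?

28645

Solve n(4n−3) > 28060 for integer n.
The largest n with value ≤ 28060 is 84 (since 27972 ≤ 28060 < 28645), so the first above is n = 85, value 28645.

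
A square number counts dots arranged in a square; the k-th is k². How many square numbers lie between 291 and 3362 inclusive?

The n-th square number is n².
Smallest index with value ≥ 291: n = 18 (giving 324).
Largest index with value ≤ 3362: n = 57 (giving 3249).
Indices 18 through 57: 40 terms.

40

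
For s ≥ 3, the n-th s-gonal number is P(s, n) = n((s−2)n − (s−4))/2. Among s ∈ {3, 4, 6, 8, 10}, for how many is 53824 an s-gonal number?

1

s = 3: P(3, 327) = 53628 and P(3, 328) = 53956; 53824 is not s-gonal.
s = 4: P(4, 232) = 53824. ✓
s = 6: P(6, 164) = 53628 and P(6, 165) = 54285; 53824 is not s-gonal.
s = 8: P(8, 134) = 53600 and P(8, 135) = 54405; 53824 is not s-gonal.
s = 10: P(10, 116) = 53476 and P(10, 117) = 54405; 53824 is not s-gonal.
Hits: s ∈ {4} → 1.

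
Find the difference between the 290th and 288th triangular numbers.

579

290·291/2 = 42195 and 288·289/2 = 41616.
Difference: 42195 − 41616 = 579.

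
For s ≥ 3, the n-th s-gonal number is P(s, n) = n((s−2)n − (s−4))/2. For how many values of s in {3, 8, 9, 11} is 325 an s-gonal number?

s = 3: P(3, 25) = 325. ✓
s = 8: P(8, 10) = 280 and P(8, 11) = 341; 325 is not s-gonal.
s = 9: P(9, 10) = 325. ✓
s = 11: P(11, 8) = 260 and P(11, 9) = 333; 325 is not s-gonal.
Hits: s ∈ {3, 9} → 2.

2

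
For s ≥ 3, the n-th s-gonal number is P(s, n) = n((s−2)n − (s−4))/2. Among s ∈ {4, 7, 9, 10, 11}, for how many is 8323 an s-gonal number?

1

s = 4: P(4, 91) = 8281 and P(4, 92) = 8464; 8323 is not s-gonal.
s = 7: P(7, 58) = 8323. ✓
s = 9: P(9, 49) = 8281 and P(9, 50) = 8625; 8323 is not s-gonal.
s = 10: P(10, 45) = 7965 and P(10, 46) = 8326; 8323 is not s-gonal.
s = 11: P(11, 43) = 8170 and P(11, 44) = 8558; 8323 is not s-gonal.
Hits: s ∈ {7} → 1.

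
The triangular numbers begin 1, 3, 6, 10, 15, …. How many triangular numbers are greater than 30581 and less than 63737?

The n-th triangular number is n(n+1)/2.
Smallest index with value > 30581: n = 247 (giving 30628).
Largest index with value < 63737: n = 356 (giving 63546).
Indices 247 through 356: 110 terms.

110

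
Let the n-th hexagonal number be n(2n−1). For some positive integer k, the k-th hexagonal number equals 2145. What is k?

Set n(2n−1) = 2145, giving 2n² − n − 2145 = 0.
The discriminant is 1 + 8·2145 = 17161, and √17161 = 131.
So n = (1 + 131) / 4 = 132/4 = 33.

33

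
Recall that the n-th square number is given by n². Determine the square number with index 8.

The 8th square number is n² with n = 8.
8² = 64.

64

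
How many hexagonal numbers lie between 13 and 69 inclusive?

The n-th hexagonal number is n(2n−1).
Smallest index with value ≥ 13: n = 3 (giving 15).
Largest index with value ≤ 69: n = 6 (giving 66).
Indices 3 through 6: 4 terms.

4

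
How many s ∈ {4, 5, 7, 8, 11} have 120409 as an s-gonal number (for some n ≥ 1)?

s = 4: P(4, 347) = 120409. ✓
s = 5: P(5, 283) = 119992 and P(5, 284) = 120842; 120409 is not s-gonal.
s = 7: P(7, 219) = 119574 and P(7, 220) = 120670; 120409 is not s-gonal.
s = 8: P(8, 200) = 119600 and P(8, 201) = 120801; 120409 is not s-gonal.
s = 11: P(11, 163) = 118990 and P(11, 164) = 120458; 120409 is not s-gonal.
Hits: s ∈ {4} → 1.

1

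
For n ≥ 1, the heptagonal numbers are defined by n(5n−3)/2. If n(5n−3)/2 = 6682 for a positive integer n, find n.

Set n(5n−3)/2 = 6682, giving 5n² − 3n − 13364 = 0.
The discriminant is 9 + 40·6682 = 267289, and √267289 = 517.
So n = (3 + 517) / 10 = 520/10 = 52.

52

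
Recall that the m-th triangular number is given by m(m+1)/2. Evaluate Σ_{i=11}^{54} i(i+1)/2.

27500

Σ i(i+1)/2 = (Σi² + Σi) / 2 over i = 11..54.
Σi = 1485 − 55 = 1430 and Σi² = 53955 − 385 = 53570.
(1·53570 + 1·1430) / 2 = 55000/2 = 27500.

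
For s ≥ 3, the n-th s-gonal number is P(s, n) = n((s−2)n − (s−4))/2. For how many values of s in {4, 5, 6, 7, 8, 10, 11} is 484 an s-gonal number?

1

s = 4: P(4, 22) = 484. ✓
s = 5: P(5, 18) = 477 and P(5, 19) = 532; 484 is not s-gonal.
s = 6: P(6, 15) = 435 and P(6, 16) = 496; 484 is not s-gonal.
s = 7: P(7, 14) = 469 and P(7, 15) = 540; 484 is not s-gonal.
s = 8: P(8, 13) = 481 and P(8, 14) = 560; 484 is not s-gonal.
s = 10: P(10, 11) = 451 and P(10, 12) = 540; 484 is not s-gonal.
s = 11: P(11, 10) = 415 and P(11, 11) = 506; 484 is not s-gonal.
Hits: s ∈ {4} → 1.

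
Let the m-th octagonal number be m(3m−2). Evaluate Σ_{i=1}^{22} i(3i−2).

10879

Σ i(3i−2) = 3Σi² − 2Σi over i = 1..22.
Σi = 253 and Σi² = 3795.
3·3795 − 2·253 = 10879.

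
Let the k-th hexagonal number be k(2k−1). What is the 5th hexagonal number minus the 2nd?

39

5·(2·5 − 1) = 45 and 2·(2·2 − 1) = 6.
Difference: 45 − 6 = 39.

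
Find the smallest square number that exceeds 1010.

1024

Solve n² > 1010 for integer n.
The largest n with value ≤ 1010 is 31 (since 961 ≤ 1010 < 1024), so the first above is n = 32, value 1024.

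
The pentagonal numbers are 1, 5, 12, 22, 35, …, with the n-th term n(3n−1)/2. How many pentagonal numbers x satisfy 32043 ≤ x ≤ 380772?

358

The n-th pentagonal number is n(3n−1)/2.
Smallest index with value ≥ 32043: n = 147 (giving 32340).
Largest index with value ≤ 380772: n = 504 (giving 380772).
Indices 147 through 504: 358 terms.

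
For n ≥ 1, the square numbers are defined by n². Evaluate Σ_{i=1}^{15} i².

1240

Σ_{i=1}^{15} i² = 15·16·31/6 = 1240.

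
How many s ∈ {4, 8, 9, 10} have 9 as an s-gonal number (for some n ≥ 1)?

s = 4: P(4, 3) = 9. ✓
s = 8: P(8, 2) = 8 and P(8, 3) = 21; 9 is not s-gonal.
s = 9: P(9, 2) = 9. ✓
s = 10: P(10, 1) = 1 and P(10, 2) = 10; 9 is not s-gonal.
Hits: s ∈ {4, 9} → 2.

2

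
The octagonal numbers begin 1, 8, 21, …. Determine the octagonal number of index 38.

4256

38·(3·38 − 2) = 38·112 = 4256.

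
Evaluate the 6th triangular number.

21

6·7/2 = 42/2 = 21.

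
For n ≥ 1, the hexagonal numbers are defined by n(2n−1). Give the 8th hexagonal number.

The 8th hexagonal number is n(2n−1) with n = 8.
8·(2·8 − 1) = 8·15 = 120.

120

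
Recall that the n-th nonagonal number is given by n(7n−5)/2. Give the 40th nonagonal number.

40·(7·40 − 5)/2 = 40·275/2 = 5500.

5500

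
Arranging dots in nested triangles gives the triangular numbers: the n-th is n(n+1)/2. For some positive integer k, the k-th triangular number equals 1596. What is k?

Set n(n+1)/2 = 1596, giving n² + n − 3192 = 0.
So n = (-1 + 113) / 2 = 112/2 = 56.

56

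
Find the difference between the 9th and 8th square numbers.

n² − (n−1)² = 2n − 1, so 9² − 8² = 2·9 − 1 = 17.

17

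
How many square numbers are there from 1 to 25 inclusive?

5

The n-th square number is n².
Smallest index with value ≥ 1: n = 1 (giving 1).
Largest index with value ≤ 25: n = 5 (giving 25).
Indices 1 through 5: 5 terms.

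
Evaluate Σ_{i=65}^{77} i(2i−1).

130507

Σ i(2i−1) = 2Σi² − Σi over i = 65..77.
Σi = 3003 − 2080 = 923 and Σi² = 155155 − 89440 = 65715.
2·65715 − 1·923 = 130507.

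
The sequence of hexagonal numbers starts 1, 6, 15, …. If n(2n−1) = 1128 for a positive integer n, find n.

24

Set n(2n−1) = 1128, giving 2n² − n − 1128 = 0.
The discriminant is 1 + 8·1128 = 9025, and √9025 = 95.
So n = (1 + 95) / 4 = 96/4 = 24.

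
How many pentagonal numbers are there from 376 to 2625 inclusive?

The n-th pentagonal number is n(3n−1)/2.
Smallest index with value ≥ 376: n = 16 (giving 376).
Largest index with value ≤ 2625: n = 42 (giving 2625).
Indices 16 through 42: 27 terms.

27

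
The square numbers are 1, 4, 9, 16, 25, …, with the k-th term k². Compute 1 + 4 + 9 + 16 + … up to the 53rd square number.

51039

Σ_{i=1}^{53} i² = 53·54·107/6 = 51039.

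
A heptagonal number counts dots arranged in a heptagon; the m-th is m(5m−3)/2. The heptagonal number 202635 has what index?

Set n(5n−3)/2 = 202635, giving 5n² − 3n − 405270 = 0.
The discriminant is 9 + 40·202635 = 8105409, and √8105409 = 2847.
So n = (3 + 2847) / 10 = 2850/10 = 285.

285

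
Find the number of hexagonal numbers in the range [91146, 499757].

The n-th hexagonal number is n(2n−1).
Smallest index with value ≥ 91146: n = 214 (giving 91378).
Largest index with value ≤ 499757: n = 500 (giving 499500).
Indices 214 through 500: 287 terms.

287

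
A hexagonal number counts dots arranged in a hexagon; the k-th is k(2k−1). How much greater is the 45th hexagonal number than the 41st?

684

45·(2·45 − 1) = 4005 and 41·(2·41 − 1) = 3321.
Difference: 4005 − 3321 = 684.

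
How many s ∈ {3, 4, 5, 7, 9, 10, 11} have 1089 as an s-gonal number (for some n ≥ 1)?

2

s = 3: P(3, 46) = 1081 and P(3, 47) = 1128; 1089 is not s-gonal.
s = 4: P(4, 33) = 1089. ✓
s = 5: P(5, 27) = 1080 and P(5, 28) = 1162; 1089 is not s-gonal.
s = 7: P(7, 21) = 1071 and P(7, 22) = 1177; 1089 is not s-gonal.
s = 9: P(9, 18) = 1089. ✓
s = 10: P(10, 16) = 976 and P(10, 17) = 1105; 1089 is not s-gonal.
s = 11: P(11, 15) = 960 and P(11, 16) = 1096; 1089 is not s-gonal.
Hits: s ∈ {4, 9} → 2.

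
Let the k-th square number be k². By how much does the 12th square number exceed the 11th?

23

n² − (n−1)² = 2n − 1, so 12² − 11² = 2·12 − 1 = 23.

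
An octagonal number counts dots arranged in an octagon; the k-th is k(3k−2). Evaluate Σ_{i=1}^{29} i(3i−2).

24795

Σ i(3i−2) = 3Σi² − 2Σi over i = 1..29.
Σi = 435 and Σi² = 8555.
3·8555 − 2·435 = 24795.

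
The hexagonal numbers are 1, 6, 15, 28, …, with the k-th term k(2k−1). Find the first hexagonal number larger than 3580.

3655

Solve n(2n−1) > 3580 for integer n.
The largest n with value ≤ 3580 is 42 (since 3486 ≤ 3580 < 3655), so the first above is n = 43, value 3655.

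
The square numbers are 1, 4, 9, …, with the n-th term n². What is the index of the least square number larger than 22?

5

Solve n² > 22 for integer n.
The largest n with value ≤ 22 is 4 (since 16 ≤ 22 < 25), so the first above is n = 5, value 25.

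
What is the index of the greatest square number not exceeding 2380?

Solve n² ≤ 2380 for integer n.
n = 48 gives 2304 ≤ 2380, while n = 49 gives 2401 > 2380; so the answer is index 48.

48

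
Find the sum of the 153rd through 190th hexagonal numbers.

Σ i(2i−1) = 2Σi² − Σi over i = 153..190.
Σi = 18145 − 11628 = 6517 and Σi² = 2304415 − 1182180 = 1122235.
2·1122235 − 1·6517 = 2237953.

2237953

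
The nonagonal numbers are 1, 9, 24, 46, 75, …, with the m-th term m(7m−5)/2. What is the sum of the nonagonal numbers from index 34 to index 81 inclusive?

580792

Σ i(7i−5)/2 = (7Σi² − 5Σi) / 2 over i = 34..81.
Σi = 3321 − 561 = 2760 and Σi² = 180441 − 12529 = 167912.
(7·167912 − 5·2760) / 2 = 1161584/2 = 580792.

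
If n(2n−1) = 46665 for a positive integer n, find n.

153

Set n(2n−1) = 46665, giving 2n² − n − 46665 = 0.
The discriminant is 1 + 8·46665 = 373321, and √373321 = 611.
So n = (1 + 611) / 4 = 612/4 = 153.
Check: 153·(2·153 − 1) = 46665. ✓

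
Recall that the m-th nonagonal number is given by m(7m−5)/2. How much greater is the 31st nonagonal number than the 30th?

Consecutive nonagonal numbers differ by 7n − 6: here 7·31 − 6 = 211.

211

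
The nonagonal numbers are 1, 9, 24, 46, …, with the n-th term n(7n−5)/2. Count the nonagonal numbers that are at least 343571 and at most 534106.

78

The n-th nonagonal number is n(7n−5)/2.
Smallest index with value ≥ 343571: n = 314 (giving 344301).
Largest index with value ≤ 534106: n = 391 (giving 534106).
Indices 314 through 391: 78 terms.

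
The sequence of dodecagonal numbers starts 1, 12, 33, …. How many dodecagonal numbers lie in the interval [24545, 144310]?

100

The n-th dodecagonal number is n(5n−4).
Smallest index with value ≥ 24545: n = 71 (giving 24921).
Largest index with value ≤ 144310: n = 170 (giving 143820).
Indices 71 through 170: 100 terms.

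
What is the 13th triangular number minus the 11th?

13·14/2 = 91 and 11·12/2 = 66.
Difference: 91 − 66 = 25.

25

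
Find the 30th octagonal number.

2640

30·(3·30 − 2) = 30·88 = 2640.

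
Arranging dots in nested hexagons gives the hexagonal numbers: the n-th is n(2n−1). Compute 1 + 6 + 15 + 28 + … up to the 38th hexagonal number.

37297

Σ i(2i−1) = 2Σi² − Σi over i = 1..38.
Σi = 741 and Σi² = 19019.
2·19019 − 1·741 = 37297.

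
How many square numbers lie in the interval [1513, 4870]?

31

The n-th square number is n².
Smallest index with value ≥ 1513: n = 39 (giving 1521).
Largest index with value ≤ 4870: n = 69 (giving 4761).
Indices 39 through 69: 31 terms.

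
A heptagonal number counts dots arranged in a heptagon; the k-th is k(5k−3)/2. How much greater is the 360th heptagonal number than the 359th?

1796

Consecutive heptagonal numbers differ by 5n − 4: here 5·360 − 4 = 1796.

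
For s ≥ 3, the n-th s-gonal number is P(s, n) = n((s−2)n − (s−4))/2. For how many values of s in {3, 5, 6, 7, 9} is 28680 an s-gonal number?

s = 3: P(3, 239) = 28680. ✓
s = 5: P(5, 138) = 28497 and P(5, 139) = 28912; 28680 is not s-gonal.
s = 6: P(6, 120) = 28680. ✓
s = 7: P(7, 107) = 28462 and P(7, 108) = 28998; 28680 is not s-gonal.
s = 9: P(9, 90) = 28125 and P(9, 91) = 28756; 28680 is not s-gonal.
Hits: s ∈ {3, 6} → 2.

2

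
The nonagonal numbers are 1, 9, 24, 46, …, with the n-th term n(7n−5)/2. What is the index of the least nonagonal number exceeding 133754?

Solve n(7n−5)/2 > 133754 for integer n.
The largest n with value ≤ 133754 is 195 (since 132600 ≤ 133754 < 133966), so the first above is n = 196, value 133966.

196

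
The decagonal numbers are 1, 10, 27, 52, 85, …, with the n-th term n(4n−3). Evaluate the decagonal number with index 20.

1540

20·(4·20 − 3) = 20·77 = 1540.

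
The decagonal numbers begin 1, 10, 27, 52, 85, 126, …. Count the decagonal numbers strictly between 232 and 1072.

The n-th decagonal number is n(4n−3).
Smallest index with value > 232: n = 9 (giving 297).
Largest index with value < 1072: n = 16 (giving 976).
Indices 9 through 16: 8 terms.

8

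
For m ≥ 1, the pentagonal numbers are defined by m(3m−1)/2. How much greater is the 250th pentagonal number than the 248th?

250·(3·250 − 1)/2 = 93625 and 248·(3·248 − 1)/2 = 92132.
Difference: 93625 − 92132 = 1493.

1493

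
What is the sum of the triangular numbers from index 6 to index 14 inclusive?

525

Σ i(i+1)/2 = (Σi² + Σi) / 2 over i = 6..14.
Σi = 105 − 15 = 90 and Σi² = 1015 − 55 = 960.
(1·960 + 1·90) / 2 = 1050/2 = 525.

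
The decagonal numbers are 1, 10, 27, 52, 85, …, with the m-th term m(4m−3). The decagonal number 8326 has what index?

46

Set n(4n−3) = 8326, giving 4n² − 3n − 8326 = 0.
The discriminant is 9 + 16·8326 = 133225, and √133225 = 365.
So n = (3 + 365) / 8 = 368/8 = 46.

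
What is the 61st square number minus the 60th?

121

n² − (n−1)² = 2n − 1, so 61² − 60² = 2·61 − 1 = 121.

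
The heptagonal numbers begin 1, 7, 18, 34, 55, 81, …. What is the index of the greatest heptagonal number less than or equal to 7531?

Solve n(5n−3)/2 ≤ 7531 for integer n.
n = 55 gives 7480 ≤ 7531, while n = 56 gives 7756 > 7531; so the answer is index 55.

55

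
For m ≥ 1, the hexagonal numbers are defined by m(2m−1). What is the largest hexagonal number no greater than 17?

15

Solve n(2n−1) ≤ 17 for integer n.
n = 3 gives 15 ≤ 17, while n = 4 gives 28 > 17; so the answer is 15.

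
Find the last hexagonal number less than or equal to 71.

66

Solve n(2n−1) ≤ 71 for integer n.
n = 6 gives 66 ≤ 71, while n = 7 gives 91 > 71; so the answer is 66.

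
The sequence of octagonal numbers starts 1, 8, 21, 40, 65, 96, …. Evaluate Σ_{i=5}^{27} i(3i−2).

19964

Σ i(3i−2) = 3Σi² − 2Σi over i = 5..27.
Σi = 378 − 10 = 368 and Σi² = 6930 − 30 = 6900.
3·6900 − 2·368 = 19964.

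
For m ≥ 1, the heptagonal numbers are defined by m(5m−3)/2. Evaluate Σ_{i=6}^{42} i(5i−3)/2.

62493

Σ i(5i−3)/2 = (5Σi² − 3Σi) / 2 over i = 6..42.
Σi = 903 − 15 = 888 and Σi² = 25585 − 55 = 25530.
(5·25530 − 3·888) / 2 = 124986/2 = 62493.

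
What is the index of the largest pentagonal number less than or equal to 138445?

Solve n(3n−1)/2 ≤ 138445 for integer n.
n = 303 gives 137562 ≤ 138445, while n = 304 gives 138472 > 138445; so the answer is index 303.

303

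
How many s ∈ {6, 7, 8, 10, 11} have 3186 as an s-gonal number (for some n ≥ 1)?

s = 6: P(6, 40) = 3160 and P(6, 41) = 3321; 3186 is not s-gonal.
s = 7: P(7, 36) = 3186. ✓
s = 8: P(8, 32) = 3008 and P(8, 33) = 3201; 3186 is not s-gonal.
s = 10: P(10, 28) = 3052 and P(10, 29) = 3277; 3186 is not s-gonal.
s = 11: P(11, 27) = 3186. ✓
Hits: s ∈ {7, 11} → 2.

2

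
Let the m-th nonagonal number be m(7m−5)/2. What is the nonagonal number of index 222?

The 222nd nonagonal number is n(7n−5)/2 with n = 222.
222·(7·222 − 5)/2 = 222·1549/2 = 171939.

171939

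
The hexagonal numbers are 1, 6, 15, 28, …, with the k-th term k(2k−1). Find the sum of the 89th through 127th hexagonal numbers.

Σ i(2i−1) = 2Σi² − Σi over i = 89..127.
Σi = 8128 − 3916 = 4212 and Σi² = 690880 − 231044 = 459836.
2·459836 − 1·4212 = 915460.

915460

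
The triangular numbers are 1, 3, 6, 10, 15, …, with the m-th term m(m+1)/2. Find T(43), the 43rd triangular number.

946

43·44/2 = 1892/2 = 946.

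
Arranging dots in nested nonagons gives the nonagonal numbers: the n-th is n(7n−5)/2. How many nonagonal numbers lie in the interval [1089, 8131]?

The n-th nonagonal number is n(7n−5)/2.
Smallest index with value ≥ 1089: n = 18 (giving 1089).
Largest index with value ≤ 8131: n = 48 (giving 7944).
Indices 18 through 48: 31 terms.

31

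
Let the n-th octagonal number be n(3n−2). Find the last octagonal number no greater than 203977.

203841

Solve n(3n−2) ≤ 203977 for integer n.
n = 261 gives 203841 ≤ 203977, while n = 262 gives 205408 > 203977; so the answer is 203841.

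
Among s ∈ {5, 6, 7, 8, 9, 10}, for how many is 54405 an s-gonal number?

s = 5: P(5, 190) = 54055 and P(5, 191) = 54626; 54405 is not s-gonal.
s = 6: P(6, 165) = 54285 and P(6, 166) = 54946; 54405 is not s-gonal.
s = 7: P(7, 147) = 53802 and P(7, 148) = 54538; 54405 is not s-gonal.
s = 8: P(8, 135) = 54405. ✓
s = 9: P(9, 125) = 54375 and P(9, 126) = 55251; 54405 is not s-gonal.
s = 10: P(10, 117) = 54405. ✓
Hits: s ∈ {8, 10} → 2.

2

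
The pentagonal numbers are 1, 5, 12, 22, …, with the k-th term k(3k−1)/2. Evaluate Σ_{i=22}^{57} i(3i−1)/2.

Σ i(3i−1)/2 = (3Σi² − Σi) / 2 over i = 22..57.
Σi = 1653 − 231 = 1422 and Σi² = 63365 − 3311 = 60054.
(3·60054 − 1·1422) / 2 = 178740/2 = 89370.

89370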